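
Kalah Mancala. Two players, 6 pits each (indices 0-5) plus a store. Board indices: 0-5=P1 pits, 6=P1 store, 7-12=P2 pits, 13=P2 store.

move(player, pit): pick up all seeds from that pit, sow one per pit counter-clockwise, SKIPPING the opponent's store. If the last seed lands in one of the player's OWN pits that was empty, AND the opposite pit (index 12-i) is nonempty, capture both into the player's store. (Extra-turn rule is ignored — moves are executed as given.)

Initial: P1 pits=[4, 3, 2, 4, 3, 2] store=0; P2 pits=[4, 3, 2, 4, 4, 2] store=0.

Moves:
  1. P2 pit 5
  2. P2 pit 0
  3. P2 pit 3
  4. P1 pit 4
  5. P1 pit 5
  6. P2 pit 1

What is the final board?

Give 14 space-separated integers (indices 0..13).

Move 1: P2 pit5 -> P1=[5,3,2,4,3,2](0) P2=[4,3,2,4,4,0](1)
Move 2: P2 pit0 -> P1=[5,3,2,4,3,2](0) P2=[0,4,3,5,5,0](1)
Move 3: P2 pit3 -> P1=[6,4,2,4,3,2](0) P2=[0,4,3,0,6,1](2)
Move 4: P1 pit4 -> P1=[6,4,2,4,0,3](1) P2=[1,4,3,0,6,1](2)
Move 5: P1 pit5 -> P1=[6,4,2,4,0,0](2) P2=[2,5,3,0,6,1](2)
Move 6: P2 pit1 -> P1=[6,4,2,4,0,0](2) P2=[2,0,4,1,7,2](3)

Answer: 6 4 2 4 0 0 2 2 0 4 1 7 2 3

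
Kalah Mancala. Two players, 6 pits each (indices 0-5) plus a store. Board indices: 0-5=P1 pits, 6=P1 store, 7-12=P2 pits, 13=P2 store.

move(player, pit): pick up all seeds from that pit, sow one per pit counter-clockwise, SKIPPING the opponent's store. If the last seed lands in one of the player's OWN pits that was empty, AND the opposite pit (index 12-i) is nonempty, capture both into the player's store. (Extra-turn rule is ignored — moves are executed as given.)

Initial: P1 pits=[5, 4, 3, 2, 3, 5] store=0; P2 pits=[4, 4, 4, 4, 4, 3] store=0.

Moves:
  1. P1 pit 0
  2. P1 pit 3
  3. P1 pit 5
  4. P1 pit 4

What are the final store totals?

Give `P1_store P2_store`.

Move 1: P1 pit0 -> P1=[0,5,4,3,4,6](0) P2=[4,4,4,4,4,3](0)
Move 2: P1 pit3 -> P1=[0,5,4,0,5,7](1) P2=[4,4,4,4,4,3](0)
Move 3: P1 pit5 -> P1=[0,5,4,0,5,0](2) P2=[5,5,5,5,5,4](0)
Move 4: P1 pit4 -> P1=[0,5,4,0,0,1](3) P2=[6,6,6,5,5,4](0)

Answer: 3 0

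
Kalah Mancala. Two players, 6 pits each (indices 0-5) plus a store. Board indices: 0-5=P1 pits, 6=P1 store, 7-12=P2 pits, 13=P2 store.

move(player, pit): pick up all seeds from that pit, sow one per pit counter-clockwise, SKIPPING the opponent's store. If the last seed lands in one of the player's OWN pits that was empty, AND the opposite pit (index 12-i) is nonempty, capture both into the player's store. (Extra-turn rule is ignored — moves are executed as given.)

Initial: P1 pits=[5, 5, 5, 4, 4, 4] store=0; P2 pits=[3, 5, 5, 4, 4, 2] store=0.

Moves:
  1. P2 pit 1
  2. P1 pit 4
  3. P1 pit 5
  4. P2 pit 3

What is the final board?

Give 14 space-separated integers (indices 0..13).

Answer: 6 6 6 4 0 0 2 5 2 7 0 6 4 2

Derivation:
Move 1: P2 pit1 -> P1=[5,5,5,4,4,4](0) P2=[3,0,6,5,5,3](1)
Move 2: P1 pit4 -> P1=[5,5,5,4,0,5](1) P2=[4,1,6,5,5,3](1)
Move 3: P1 pit5 -> P1=[5,5,5,4,0,0](2) P2=[5,2,7,6,5,3](1)
Move 4: P2 pit3 -> P1=[6,6,6,4,0,0](2) P2=[5,2,7,0,6,4](2)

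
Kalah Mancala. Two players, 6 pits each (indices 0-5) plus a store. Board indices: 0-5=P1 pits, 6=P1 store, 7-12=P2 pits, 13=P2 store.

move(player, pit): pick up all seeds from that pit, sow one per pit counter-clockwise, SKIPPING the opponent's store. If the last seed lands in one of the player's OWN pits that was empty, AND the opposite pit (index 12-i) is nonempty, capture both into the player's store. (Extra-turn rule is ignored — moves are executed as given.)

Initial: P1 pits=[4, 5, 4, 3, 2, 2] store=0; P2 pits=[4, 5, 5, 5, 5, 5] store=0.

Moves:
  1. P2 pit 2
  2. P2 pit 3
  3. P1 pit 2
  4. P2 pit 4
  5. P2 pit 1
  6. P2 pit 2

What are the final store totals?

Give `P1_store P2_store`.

Move 1: P2 pit2 -> P1=[5,5,4,3,2,2](0) P2=[4,5,0,6,6,6](1)
Move 2: P2 pit3 -> P1=[6,6,5,3,2,2](0) P2=[4,5,0,0,7,7](2)
Move 3: P1 pit2 -> P1=[6,6,0,4,3,3](1) P2=[5,5,0,0,7,7](2)
Move 4: P2 pit4 -> P1=[7,7,1,5,4,3](1) P2=[5,5,0,0,0,8](3)
Move 5: P2 pit1 -> P1=[7,7,1,5,4,3](1) P2=[5,0,1,1,1,9](4)
Move 6: P2 pit2 -> P1=[7,7,1,5,4,3](1) P2=[5,0,0,2,1,9](4)

Answer: 1 4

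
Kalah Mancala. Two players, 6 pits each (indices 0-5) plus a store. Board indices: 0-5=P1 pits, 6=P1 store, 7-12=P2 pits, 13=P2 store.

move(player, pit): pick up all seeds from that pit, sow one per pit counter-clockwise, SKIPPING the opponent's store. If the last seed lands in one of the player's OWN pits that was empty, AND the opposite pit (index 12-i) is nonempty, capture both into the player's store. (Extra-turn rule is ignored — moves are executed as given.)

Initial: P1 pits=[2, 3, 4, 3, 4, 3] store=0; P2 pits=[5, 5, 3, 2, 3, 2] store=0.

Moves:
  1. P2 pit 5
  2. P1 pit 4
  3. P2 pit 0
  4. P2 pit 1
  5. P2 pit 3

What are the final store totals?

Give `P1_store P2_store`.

Move 1: P2 pit5 -> P1=[3,3,4,3,4,3](0) P2=[5,5,3,2,3,0](1)
Move 2: P1 pit4 -> P1=[3,3,4,3,0,4](1) P2=[6,6,3,2,3,0](1)
Move 3: P2 pit0 -> P1=[3,3,4,3,0,4](1) P2=[0,7,4,3,4,1](2)
Move 4: P2 pit1 -> P1=[4,4,4,3,0,4](1) P2=[0,0,5,4,5,2](3)
Move 5: P2 pit3 -> P1=[5,4,4,3,0,4](1) P2=[0,0,5,0,6,3](4)

Answer: 1 4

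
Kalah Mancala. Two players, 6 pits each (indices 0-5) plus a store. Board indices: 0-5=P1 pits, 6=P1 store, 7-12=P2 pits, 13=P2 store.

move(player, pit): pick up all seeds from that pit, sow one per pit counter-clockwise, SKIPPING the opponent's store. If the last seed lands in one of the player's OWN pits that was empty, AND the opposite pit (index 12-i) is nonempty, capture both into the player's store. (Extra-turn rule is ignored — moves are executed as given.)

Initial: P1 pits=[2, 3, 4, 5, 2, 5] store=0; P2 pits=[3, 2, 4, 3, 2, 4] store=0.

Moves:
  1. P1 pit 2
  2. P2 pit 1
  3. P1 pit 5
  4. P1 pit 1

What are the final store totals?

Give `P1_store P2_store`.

Move 1: P1 pit2 -> P1=[2,3,0,6,3,6](1) P2=[3,2,4,3,2,4](0)
Move 2: P2 pit1 -> P1=[2,3,0,6,3,6](1) P2=[3,0,5,4,2,4](0)
Move 3: P1 pit5 -> P1=[2,3,0,6,3,0](2) P2=[4,1,6,5,3,4](0)
Move 4: P1 pit1 -> P1=[2,0,1,7,4,0](2) P2=[4,1,6,5,3,4](0)

Answer: 2 0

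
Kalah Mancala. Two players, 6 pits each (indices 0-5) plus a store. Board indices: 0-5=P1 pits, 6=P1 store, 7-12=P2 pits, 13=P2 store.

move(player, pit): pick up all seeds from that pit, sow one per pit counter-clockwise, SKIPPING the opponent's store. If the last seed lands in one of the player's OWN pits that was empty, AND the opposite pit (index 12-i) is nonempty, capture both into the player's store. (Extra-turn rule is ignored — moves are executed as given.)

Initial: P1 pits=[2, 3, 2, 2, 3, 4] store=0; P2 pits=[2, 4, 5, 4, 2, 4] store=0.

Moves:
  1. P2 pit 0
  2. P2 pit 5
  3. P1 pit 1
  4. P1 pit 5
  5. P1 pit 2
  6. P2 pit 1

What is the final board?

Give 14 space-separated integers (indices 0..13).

Move 1: P2 pit0 -> P1=[2,3,2,2,3,4](0) P2=[0,5,6,4,2,4](0)
Move 2: P2 pit5 -> P1=[3,4,3,2,3,4](0) P2=[0,5,6,4,2,0](1)
Move 3: P1 pit1 -> P1=[3,0,4,3,4,5](0) P2=[0,5,6,4,2,0](1)
Move 4: P1 pit5 -> P1=[3,0,4,3,4,0](1) P2=[1,6,7,5,2,0](1)
Move 5: P1 pit2 -> P1=[3,0,0,4,5,1](2) P2=[1,6,7,5,2,0](1)
Move 6: P2 pit1 -> P1=[4,0,0,4,5,1](2) P2=[1,0,8,6,3,1](2)

Answer: 4 0 0 4 5 1 2 1 0 8 6 3 1 2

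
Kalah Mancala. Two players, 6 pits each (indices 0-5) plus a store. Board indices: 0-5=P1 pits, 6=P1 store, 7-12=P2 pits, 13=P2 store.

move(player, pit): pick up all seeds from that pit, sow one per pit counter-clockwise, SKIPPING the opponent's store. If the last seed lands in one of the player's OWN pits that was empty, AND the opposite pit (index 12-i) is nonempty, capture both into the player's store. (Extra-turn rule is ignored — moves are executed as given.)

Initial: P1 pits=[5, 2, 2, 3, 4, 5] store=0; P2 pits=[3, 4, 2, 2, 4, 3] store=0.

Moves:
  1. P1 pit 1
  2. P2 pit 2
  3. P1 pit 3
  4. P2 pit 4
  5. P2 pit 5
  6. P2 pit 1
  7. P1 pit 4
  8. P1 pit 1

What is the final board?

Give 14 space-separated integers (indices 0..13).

Move 1: P1 pit1 -> P1=[5,0,3,4,4,5](0) P2=[3,4,2,2,4,3](0)
Move 2: P2 pit2 -> P1=[5,0,3,4,4,5](0) P2=[3,4,0,3,5,3](0)
Move 3: P1 pit3 -> P1=[5,0,3,0,5,6](1) P2=[4,4,0,3,5,3](0)
Move 4: P2 pit4 -> P1=[6,1,4,0,5,6](1) P2=[4,4,0,3,0,4](1)
Move 5: P2 pit5 -> P1=[7,2,5,0,5,6](1) P2=[4,4,0,3,0,0](2)
Move 6: P2 pit1 -> P1=[0,2,5,0,5,6](1) P2=[4,0,1,4,1,0](10)
Move 7: P1 pit4 -> P1=[0,2,5,0,0,7](2) P2=[5,1,2,4,1,0](10)
Move 8: P1 pit1 -> P1=[0,0,6,0,0,7](5) P2=[5,1,0,4,1,0](10)

Answer: 0 0 6 0 0 7 5 5 1 0 4 1 0 10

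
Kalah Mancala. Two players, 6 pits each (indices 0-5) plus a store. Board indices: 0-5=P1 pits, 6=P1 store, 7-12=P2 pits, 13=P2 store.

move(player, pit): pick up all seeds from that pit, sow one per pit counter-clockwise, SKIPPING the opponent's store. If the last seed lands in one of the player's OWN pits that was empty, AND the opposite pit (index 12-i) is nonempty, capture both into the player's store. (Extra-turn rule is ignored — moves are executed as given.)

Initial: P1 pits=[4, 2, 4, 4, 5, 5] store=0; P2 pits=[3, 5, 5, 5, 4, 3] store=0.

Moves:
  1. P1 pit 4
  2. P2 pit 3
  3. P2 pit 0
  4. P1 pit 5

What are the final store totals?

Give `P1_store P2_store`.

Move 1: P1 pit4 -> P1=[4,2,4,4,0,6](1) P2=[4,6,6,5,4,3](0)
Move 2: P2 pit3 -> P1=[5,3,4,4,0,6](1) P2=[4,6,6,0,5,4](1)
Move 3: P2 pit0 -> P1=[5,3,4,4,0,6](1) P2=[0,7,7,1,6,4](1)
Move 4: P1 pit5 -> P1=[5,3,4,4,0,0](2) P2=[1,8,8,2,7,4](1)

Answer: 2 1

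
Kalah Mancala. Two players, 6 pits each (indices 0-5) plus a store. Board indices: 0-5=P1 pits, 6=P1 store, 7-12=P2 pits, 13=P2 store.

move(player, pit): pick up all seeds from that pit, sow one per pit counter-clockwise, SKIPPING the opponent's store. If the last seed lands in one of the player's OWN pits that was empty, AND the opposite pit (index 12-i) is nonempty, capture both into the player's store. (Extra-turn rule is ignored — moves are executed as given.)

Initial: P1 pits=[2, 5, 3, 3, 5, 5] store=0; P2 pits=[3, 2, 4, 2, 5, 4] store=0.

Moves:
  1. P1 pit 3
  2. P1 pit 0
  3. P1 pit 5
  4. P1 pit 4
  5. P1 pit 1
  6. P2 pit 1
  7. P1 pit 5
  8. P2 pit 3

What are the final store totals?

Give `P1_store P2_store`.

Answer: 5 1

Derivation:
Move 1: P1 pit3 -> P1=[2,5,3,0,6,6](1) P2=[3,2,4,2,5,4](0)
Move 2: P1 pit0 -> P1=[0,6,4,0,6,6](1) P2=[3,2,4,2,5,4](0)
Move 3: P1 pit5 -> P1=[0,6,4,0,6,0](2) P2=[4,3,5,3,6,4](0)
Move 4: P1 pit4 -> P1=[0,6,4,0,0,1](3) P2=[5,4,6,4,6,4](0)
Move 5: P1 pit1 -> P1=[0,0,5,1,1,2](4) P2=[6,4,6,4,6,4](0)
Move 6: P2 pit1 -> P1=[0,0,5,1,1,2](4) P2=[6,0,7,5,7,5](0)
Move 7: P1 pit5 -> P1=[0,0,5,1,1,0](5) P2=[7,0,7,5,7,5](0)
Move 8: P2 pit3 -> P1=[1,1,5,1,1,0](5) P2=[7,0,7,0,8,6](1)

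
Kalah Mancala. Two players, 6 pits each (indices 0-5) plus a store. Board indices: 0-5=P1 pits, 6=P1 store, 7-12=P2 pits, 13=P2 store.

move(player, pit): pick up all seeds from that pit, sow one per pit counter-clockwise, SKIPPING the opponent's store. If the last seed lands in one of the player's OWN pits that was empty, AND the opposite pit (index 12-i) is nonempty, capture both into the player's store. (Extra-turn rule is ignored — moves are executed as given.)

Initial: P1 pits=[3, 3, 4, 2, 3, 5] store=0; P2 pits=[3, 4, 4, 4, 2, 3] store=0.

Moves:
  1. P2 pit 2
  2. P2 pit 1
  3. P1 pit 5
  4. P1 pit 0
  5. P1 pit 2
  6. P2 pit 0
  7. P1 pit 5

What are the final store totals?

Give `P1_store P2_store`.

Answer: 3 1

Derivation:
Move 1: P2 pit2 -> P1=[3,3,4,2,3,5](0) P2=[3,4,0,5,3,4](1)
Move 2: P2 pit1 -> P1=[3,3,4,2,3,5](0) P2=[3,0,1,6,4,5](1)
Move 3: P1 pit5 -> P1=[3,3,4,2,3,0](1) P2=[4,1,2,7,4,5](1)
Move 4: P1 pit0 -> P1=[0,4,5,3,3,0](1) P2=[4,1,2,7,4,5](1)
Move 5: P1 pit2 -> P1=[0,4,0,4,4,1](2) P2=[5,1,2,7,4,5](1)
Move 6: P2 pit0 -> P1=[0,4,0,4,4,1](2) P2=[0,2,3,8,5,6](1)
Move 7: P1 pit5 -> P1=[0,4,0,4,4,0](3) P2=[0,2,3,8,5,6](1)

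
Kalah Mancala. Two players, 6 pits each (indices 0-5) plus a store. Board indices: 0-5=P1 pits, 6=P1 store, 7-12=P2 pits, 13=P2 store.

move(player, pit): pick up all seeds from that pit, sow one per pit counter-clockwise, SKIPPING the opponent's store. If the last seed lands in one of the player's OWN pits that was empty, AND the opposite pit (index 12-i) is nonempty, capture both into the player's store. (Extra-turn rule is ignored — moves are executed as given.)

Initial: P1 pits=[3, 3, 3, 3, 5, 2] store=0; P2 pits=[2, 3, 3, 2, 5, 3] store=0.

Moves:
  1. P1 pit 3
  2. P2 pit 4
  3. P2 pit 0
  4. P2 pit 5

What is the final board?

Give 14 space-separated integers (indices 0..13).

Answer: 5 5 5 0 6 3 1 0 4 4 2 0 0 2

Derivation:
Move 1: P1 pit3 -> P1=[3,3,3,0,6,3](1) P2=[2,3,3,2,5,3](0)
Move 2: P2 pit4 -> P1=[4,4,4,0,6,3](1) P2=[2,3,3,2,0,4](1)
Move 3: P2 pit0 -> P1=[4,4,4,0,6,3](1) P2=[0,4,4,2,0,4](1)
Move 4: P2 pit5 -> P1=[5,5,5,0,6,3](1) P2=[0,4,4,2,0,0](2)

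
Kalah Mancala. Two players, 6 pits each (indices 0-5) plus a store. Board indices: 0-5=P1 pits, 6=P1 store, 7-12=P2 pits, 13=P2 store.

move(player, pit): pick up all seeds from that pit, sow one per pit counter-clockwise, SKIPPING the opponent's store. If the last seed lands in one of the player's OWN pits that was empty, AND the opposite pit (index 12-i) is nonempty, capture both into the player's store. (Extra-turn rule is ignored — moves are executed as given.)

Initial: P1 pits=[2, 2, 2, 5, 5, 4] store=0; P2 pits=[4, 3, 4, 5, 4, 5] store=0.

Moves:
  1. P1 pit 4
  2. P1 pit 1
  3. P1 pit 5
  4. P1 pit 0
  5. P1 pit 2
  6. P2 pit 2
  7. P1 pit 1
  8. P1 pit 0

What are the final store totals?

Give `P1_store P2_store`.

Move 1: P1 pit4 -> P1=[2,2,2,5,0,5](1) P2=[5,4,5,5,4,5](0)
Move 2: P1 pit1 -> P1=[2,0,3,6,0,5](1) P2=[5,4,5,5,4,5](0)
Move 3: P1 pit5 -> P1=[2,0,3,6,0,0](2) P2=[6,5,6,6,4,5](0)
Move 4: P1 pit0 -> P1=[0,1,4,6,0,0](2) P2=[6,5,6,6,4,5](0)
Move 5: P1 pit2 -> P1=[0,1,0,7,1,1](3) P2=[6,5,6,6,4,5](0)
Move 6: P2 pit2 -> P1=[1,2,0,7,1,1](3) P2=[6,5,0,7,5,6](1)
Move 7: P1 pit1 -> P1=[1,0,1,8,1,1](3) P2=[6,5,0,7,5,6](1)
Move 8: P1 pit0 -> P1=[0,0,1,8,1,1](9) P2=[6,5,0,7,0,6](1)

Answer: 9 1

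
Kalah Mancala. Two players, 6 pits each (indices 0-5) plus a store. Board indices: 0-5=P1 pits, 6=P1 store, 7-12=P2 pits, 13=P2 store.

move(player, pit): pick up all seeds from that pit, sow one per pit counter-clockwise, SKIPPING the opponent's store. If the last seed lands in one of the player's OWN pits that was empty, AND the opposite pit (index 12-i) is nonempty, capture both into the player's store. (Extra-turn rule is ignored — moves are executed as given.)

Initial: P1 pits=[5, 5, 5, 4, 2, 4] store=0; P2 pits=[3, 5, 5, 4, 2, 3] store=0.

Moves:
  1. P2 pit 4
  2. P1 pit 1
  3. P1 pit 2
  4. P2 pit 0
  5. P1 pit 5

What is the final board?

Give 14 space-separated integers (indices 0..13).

Answer: 5 0 0 6 4 0 3 1 8 7 6 2 4 1

Derivation:
Move 1: P2 pit4 -> P1=[5,5,5,4,2,4](0) P2=[3,5,5,4,0,4](1)
Move 2: P1 pit1 -> P1=[5,0,6,5,3,5](1) P2=[3,5,5,4,0,4](1)
Move 3: P1 pit2 -> P1=[5,0,0,6,4,6](2) P2=[4,6,5,4,0,4](1)
Move 4: P2 pit0 -> P1=[5,0,0,6,4,6](2) P2=[0,7,6,5,1,4](1)
Move 5: P1 pit5 -> P1=[5,0,0,6,4,0](3) P2=[1,8,7,6,2,4](1)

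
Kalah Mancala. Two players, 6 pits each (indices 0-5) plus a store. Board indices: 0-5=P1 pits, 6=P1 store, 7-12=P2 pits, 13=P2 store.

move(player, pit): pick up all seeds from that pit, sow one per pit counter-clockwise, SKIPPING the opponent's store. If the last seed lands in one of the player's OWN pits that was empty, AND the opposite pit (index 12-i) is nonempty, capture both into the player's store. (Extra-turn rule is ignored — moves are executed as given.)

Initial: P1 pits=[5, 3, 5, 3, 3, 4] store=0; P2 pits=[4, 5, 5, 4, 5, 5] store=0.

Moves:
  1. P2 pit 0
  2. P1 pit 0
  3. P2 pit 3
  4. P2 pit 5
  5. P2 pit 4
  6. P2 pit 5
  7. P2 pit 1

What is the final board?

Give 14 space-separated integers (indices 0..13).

Answer: 4 7 8 6 6 5 0 0 0 7 1 1 1 5

Derivation:
Move 1: P2 pit0 -> P1=[5,3,5,3,3,4](0) P2=[0,6,6,5,6,5](0)
Move 2: P1 pit0 -> P1=[0,4,6,4,4,5](0) P2=[0,6,6,5,6,5](0)
Move 3: P2 pit3 -> P1=[1,5,6,4,4,5](0) P2=[0,6,6,0,7,6](1)
Move 4: P2 pit5 -> P1=[2,6,7,5,5,5](0) P2=[0,6,6,0,7,0](2)
Move 5: P2 pit4 -> P1=[3,7,8,6,6,5](0) P2=[0,6,6,0,0,1](3)
Move 6: P2 pit5 -> P1=[3,7,8,6,6,5](0) P2=[0,6,6,0,0,0](4)
Move 7: P2 pit1 -> P1=[4,7,8,6,6,5](0) P2=[0,0,7,1,1,1](5)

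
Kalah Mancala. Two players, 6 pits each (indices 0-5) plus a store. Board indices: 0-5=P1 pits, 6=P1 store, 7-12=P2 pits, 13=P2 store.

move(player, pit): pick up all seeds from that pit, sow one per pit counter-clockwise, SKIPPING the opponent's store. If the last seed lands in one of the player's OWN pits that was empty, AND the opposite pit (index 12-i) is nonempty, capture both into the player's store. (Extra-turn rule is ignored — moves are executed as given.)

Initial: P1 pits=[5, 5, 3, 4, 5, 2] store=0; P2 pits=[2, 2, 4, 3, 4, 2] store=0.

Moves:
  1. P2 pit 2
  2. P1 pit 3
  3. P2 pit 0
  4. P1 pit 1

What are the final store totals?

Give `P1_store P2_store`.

Answer: 2 1

Derivation:
Move 1: P2 pit2 -> P1=[5,5,3,4,5,2](0) P2=[2,2,0,4,5,3](1)
Move 2: P1 pit3 -> P1=[5,5,3,0,6,3](1) P2=[3,2,0,4,5,3](1)
Move 3: P2 pit0 -> P1=[5,5,3,0,6,3](1) P2=[0,3,1,5,5,3](1)
Move 4: P1 pit1 -> P1=[5,0,4,1,7,4](2) P2=[0,3,1,5,5,3](1)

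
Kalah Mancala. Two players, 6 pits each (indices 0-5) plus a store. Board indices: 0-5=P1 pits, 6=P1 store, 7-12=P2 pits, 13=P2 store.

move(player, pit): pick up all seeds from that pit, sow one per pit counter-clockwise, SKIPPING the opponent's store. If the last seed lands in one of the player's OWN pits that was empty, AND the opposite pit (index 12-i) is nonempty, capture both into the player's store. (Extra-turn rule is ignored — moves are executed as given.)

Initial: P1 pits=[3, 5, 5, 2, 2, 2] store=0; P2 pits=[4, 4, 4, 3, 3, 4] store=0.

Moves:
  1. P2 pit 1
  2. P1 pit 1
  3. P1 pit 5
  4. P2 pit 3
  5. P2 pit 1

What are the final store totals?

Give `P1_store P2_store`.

Move 1: P2 pit1 -> P1=[3,5,5,2,2,2](0) P2=[4,0,5,4,4,5](0)
Move 2: P1 pit1 -> P1=[3,0,6,3,3,3](1) P2=[4,0,5,4,4,5](0)
Move 3: P1 pit5 -> P1=[3,0,6,3,3,0](2) P2=[5,1,5,4,4,5](0)
Move 4: P2 pit3 -> P1=[4,0,6,3,3,0](2) P2=[5,1,5,0,5,6](1)
Move 5: P2 pit1 -> P1=[4,0,6,3,3,0](2) P2=[5,0,6,0,5,6](1)

Answer: 2 1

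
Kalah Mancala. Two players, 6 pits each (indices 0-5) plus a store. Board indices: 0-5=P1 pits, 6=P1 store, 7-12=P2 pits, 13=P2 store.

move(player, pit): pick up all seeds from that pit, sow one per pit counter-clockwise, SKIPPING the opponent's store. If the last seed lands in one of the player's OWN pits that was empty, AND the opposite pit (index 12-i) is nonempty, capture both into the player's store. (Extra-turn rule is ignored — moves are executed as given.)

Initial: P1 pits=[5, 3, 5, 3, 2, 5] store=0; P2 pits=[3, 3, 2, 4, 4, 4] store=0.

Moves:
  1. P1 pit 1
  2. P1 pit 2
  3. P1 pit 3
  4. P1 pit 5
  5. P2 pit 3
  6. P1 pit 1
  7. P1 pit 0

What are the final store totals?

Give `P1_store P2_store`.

Move 1: P1 pit1 -> P1=[5,0,6,4,3,5](0) P2=[3,3,2,4,4,4](0)
Move 2: P1 pit2 -> P1=[5,0,0,5,4,6](1) P2=[4,4,2,4,4,4](0)
Move 3: P1 pit3 -> P1=[5,0,0,0,5,7](2) P2=[5,5,2,4,4,4](0)
Move 4: P1 pit5 -> P1=[5,0,0,0,5,0](3) P2=[6,6,3,5,5,5](0)
Move 5: P2 pit3 -> P1=[6,1,0,0,5,0](3) P2=[6,6,3,0,6,6](1)
Move 6: P1 pit1 -> P1=[6,0,1,0,5,0](3) P2=[6,6,3,0,6,6](1)
Move 7: P1 pit0 -> P1=[0,1,2,1,6,1](4) P2=[6,6,3,0,6,6](1)

Answer: 4 1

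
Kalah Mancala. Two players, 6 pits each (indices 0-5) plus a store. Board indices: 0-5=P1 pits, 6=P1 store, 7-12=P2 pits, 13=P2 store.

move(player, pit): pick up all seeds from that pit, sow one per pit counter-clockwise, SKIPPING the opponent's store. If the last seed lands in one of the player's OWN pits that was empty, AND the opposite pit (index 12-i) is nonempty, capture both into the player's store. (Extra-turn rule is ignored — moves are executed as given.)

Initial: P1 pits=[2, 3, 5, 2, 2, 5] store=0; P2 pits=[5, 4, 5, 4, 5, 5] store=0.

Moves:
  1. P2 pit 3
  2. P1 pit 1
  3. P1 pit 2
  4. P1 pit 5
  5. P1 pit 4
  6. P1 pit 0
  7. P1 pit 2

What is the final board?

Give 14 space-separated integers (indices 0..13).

Answer: 0 1 0 6 0 1 3 8 7 6 1 7 6 1

Derivation:
Move 1: P2 pit3 -> P1=[3,3,5,2,2,5](0) P2=[5,4,5,0,6,6](1)
Move 2: P1 pit1 -> P1=[3,0,6,3,3,5](0) P2=[5,4,5,0,6,6](1)
Move 3: P1 pit2 -> P1=[3,0,0,4,4,6](1) P2=[6,5,5,0,6,6](1)
Move 4: P1 pit5 -> P1=[3,0,0,4,4,0](2) P2=[7,6,6,1,7,6](1)
Move 5: P1 pit4 -> P1=[3,0,0,4,0,1](3) P2=[8,7,6,1,7,6](1)
Move 6: P1 pit0 -> P1=[0,1,1,5,0,1](3) P2=[8,7,6,1,7,6](1)
Move 7: P1 pit2 -> P1=[0,1,0,6,0,1](3) P2=[8,7,6,1,7,6](1)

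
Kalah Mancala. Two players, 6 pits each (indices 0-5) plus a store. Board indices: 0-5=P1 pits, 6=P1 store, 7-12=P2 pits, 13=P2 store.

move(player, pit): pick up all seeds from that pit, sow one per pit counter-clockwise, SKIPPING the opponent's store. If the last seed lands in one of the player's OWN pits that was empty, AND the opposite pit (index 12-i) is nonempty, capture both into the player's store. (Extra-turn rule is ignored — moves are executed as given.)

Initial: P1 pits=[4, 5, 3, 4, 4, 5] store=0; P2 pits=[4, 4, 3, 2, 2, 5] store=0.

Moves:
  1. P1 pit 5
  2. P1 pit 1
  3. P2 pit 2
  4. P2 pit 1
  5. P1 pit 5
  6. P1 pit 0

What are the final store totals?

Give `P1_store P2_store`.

Move 1: P1 pit5 -> P1=[4,5,3,4,4,0](1) P2=[5,5,4,3,2,5](0)
Move 2: P1 pit1 -> P1=[4,0,4,5,5,1](2) P2=[5,5,4,3,2,5](0)
Move 3: P2 pit2 -> P1=[4,0,4,5,5,1](2) P2=[5,5,0,4,3,6](1)
Move 4: P2 pit1 -> P1=[4,0,4,5,5,1](2) P2=[5,0,1,5,4,7](2)
Move 5: P1 pit5 -> P1=[4,0,4,5,5,0](3) P2=[5,0,1,5,4,7](2)
Move 6: P1 pit0 -> P1=[0,1,5,6,6,0](3) P2=[5,0,1,5,4,7](2)

Answer: 3 2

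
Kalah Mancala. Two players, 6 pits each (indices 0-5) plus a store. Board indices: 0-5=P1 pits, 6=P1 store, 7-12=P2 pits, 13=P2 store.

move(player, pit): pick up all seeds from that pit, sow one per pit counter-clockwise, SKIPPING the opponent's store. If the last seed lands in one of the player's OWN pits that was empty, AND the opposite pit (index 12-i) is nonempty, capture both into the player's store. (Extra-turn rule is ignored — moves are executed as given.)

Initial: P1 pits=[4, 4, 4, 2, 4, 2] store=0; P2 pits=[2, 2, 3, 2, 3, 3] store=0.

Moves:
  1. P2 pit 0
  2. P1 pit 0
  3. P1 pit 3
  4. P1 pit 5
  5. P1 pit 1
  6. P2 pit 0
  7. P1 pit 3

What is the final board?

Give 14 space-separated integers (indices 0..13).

Move 1: P2 pit0 -> P1=[4,4,4,2,4,2](0) P2=[0,3,4,2,3,3](0)
Move 2: P1 pit0 -> P1=[0,5,5,3,5,2](0) P2=[0,3,4,2,3,3](0)
Move 3: P1 pit3 -> P1=[0,5,5,0,6,3](1) P2=[0,3,4,2,3,3](0)
Move 4: P1 pit5 -> P1=[0,5,5,0,6,0](2) P2=[1,4,4,2,3,3](0)
Move 5: P1 pit1 -> P1=[0,0,6,1,7,1](3) P2=[1,4,4,2,3,3](0)
Move 6: P2 pit0 -> P1=[0,0,6,1,7,1](3) P2=[0,5,4,2,3,3](0)
Move 7: P1 pit3 -> P1=[0,0,6,0,8,1](3) P2=[0,5,4,2,3,3](0)

Answer: 0 0 6 0 8 1 3 0 5 4 2 3 3 0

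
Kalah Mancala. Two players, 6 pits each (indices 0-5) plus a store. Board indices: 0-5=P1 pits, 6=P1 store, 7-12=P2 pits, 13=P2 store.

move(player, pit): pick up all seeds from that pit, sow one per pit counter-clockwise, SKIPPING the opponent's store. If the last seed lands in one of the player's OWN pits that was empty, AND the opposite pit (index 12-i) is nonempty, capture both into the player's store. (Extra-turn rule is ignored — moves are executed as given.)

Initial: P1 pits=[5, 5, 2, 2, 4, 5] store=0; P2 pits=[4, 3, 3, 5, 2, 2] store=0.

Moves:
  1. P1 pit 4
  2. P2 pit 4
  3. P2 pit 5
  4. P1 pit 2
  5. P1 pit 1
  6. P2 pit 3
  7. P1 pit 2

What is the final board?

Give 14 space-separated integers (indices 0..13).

Move 1: P1 pit4 -> P1=[5,5,2,2,0,6](1) P2=[5,4,3,5,2,2](0)
Move 2: P2 pit4 -> P1=[5,5,2,2,0,6](1) P2=[5,4,3,5,0,3](1)
Move 3: P2 pit5 -> P1=[6,6,2,2,0,6](1) P2=[5,4,3,5,0,0](2)
Move 4: P1 pit2 -> P1=[6,6,0,3,0,6](6) P2=[5,0,3,5,0,0](2)
Move 5: P1 pit1 -> P1=[6,0,1,4,1,7](7) P2=[6,0,3,5,0,0](2)
Move 6: P2 pit3 -> P1=[7,1,1,4,1,7](7) P2=[6,0,3,0,1,1](3)
Move 7: P1 pit2 -> P1=[7,1,0,5,1,7](7) P2=[6,0,3,0,1,1](3)

Answer: 7 1 0 5 1 7 7 6 0 3 0 1 1 3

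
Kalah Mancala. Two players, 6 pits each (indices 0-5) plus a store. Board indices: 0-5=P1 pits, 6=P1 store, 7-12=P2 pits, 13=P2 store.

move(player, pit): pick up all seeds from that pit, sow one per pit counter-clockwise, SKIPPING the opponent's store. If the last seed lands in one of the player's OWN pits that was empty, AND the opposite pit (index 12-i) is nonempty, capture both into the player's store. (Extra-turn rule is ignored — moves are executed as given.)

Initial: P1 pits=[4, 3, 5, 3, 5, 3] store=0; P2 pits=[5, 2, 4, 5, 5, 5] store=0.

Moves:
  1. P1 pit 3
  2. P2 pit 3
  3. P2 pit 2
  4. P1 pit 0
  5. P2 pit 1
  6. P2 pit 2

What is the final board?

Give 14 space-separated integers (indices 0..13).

Answer: 0 5 6 1 7 5 1 5 0 0 3 7 7 2

Derivation:
Move 1: P1 pit3 -> P1=[4,3,5,0,6,4](1) P2=[5,2,4,5,5,5](0)
Move 2: P2 pit3 -> P1=[5,4,5,0,6,4](1) P2=[5,2,4,0,6,6](1)
Move 3: P2 pit2 -> P1=[5,4,5,0,6,4](1) P2=[5,2,0,1,7,7](2)
Move 4: P1 pit0 -> P1=[0,5,6,1,7,5](1) P2=[5,2,0,1,7,7](2)
Move 5: P2 pit1 -> P1=[0,5,6,1,7,5](1) P2=[5,0,1,2,7,7](2)
Move 6: P2 pit2 -> P1=[0,5,6,1,7,5](1) P2=[5,0,0,3,7,7](2)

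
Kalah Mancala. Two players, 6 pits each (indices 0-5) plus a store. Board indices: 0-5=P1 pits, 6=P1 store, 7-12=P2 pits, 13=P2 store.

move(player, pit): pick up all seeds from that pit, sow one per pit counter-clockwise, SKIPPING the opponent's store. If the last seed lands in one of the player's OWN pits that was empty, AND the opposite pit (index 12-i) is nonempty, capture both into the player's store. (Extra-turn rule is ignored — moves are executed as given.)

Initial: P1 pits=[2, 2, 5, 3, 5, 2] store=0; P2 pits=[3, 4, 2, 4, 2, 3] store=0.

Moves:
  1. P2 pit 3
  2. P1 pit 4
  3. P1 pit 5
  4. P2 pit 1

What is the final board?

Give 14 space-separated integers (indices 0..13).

Move 1: P2 pit3 -> P1=[3,2,5,3,5,2](0) P2=[3,4,2,0,3,4](1)
Move 2: P1 pit4 -> P1=[3,2,5,3,0,3](1) P2=[4,5,3,0,3,4](1)
Move 3: P1 pit5 -> P1=[3,2,5,3,0,0](2) P2=[5,6,3,0,3,4](1)
Move 4: P2 pit1 -> P1=[4,2,5,3,0,0](2) P2=[5,0,4,1,4,5](2)

Answer: 4 2 5 3 0 0 2 5 0 4 1 4 5 2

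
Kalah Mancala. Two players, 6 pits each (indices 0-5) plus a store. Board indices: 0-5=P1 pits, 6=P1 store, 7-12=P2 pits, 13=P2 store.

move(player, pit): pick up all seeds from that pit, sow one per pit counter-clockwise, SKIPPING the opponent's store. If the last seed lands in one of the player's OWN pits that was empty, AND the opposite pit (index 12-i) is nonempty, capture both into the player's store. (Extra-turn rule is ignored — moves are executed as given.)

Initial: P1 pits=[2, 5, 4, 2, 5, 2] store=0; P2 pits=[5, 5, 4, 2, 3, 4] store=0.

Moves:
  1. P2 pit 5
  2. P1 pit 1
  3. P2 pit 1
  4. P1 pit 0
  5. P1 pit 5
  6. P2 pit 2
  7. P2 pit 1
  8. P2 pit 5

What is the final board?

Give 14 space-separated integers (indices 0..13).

Answer: 2 1 7 0 6 0 2 7 0 0 4 5 0 9

Derivation:
Move 1: P2 pit5 -> P1=[3,6,5,2,5,2](0) P2=[5,5,4,2,3,0](1)
Move 2: P1 pit1 -> P1=[3,0,6,3,6,3](1) P2=[6,5,4,2,3,0](1)
Move 3: P2 pit1 -> P1=[3,0,6,3,6,3](1) P2=[6,0,5,3,4,1](2)
Move 4: P1 pit0 -> P1=[0,1,7,4,6,3](1) P2=[6,0,5,3,4,1](2)
Move 5: P1 pit5 -> P1=[0,1,7,4,6,0](2) P2=[7,1,5,3,4,1](2)
Move 6: P2 pit2 -> P1=[1,1,7,4,6,0](2) P2=[7,1,0,4,5,2](3)
Move 7: P2 pit1 -> P1=[1,1,7,0,6,0](2) P2=[7,0,0,4,5,2](8)
Move 8: P2 pit5 -> P1=[2,1,7,0,6,0](2) P2=[7,0,0,4,5,0](9)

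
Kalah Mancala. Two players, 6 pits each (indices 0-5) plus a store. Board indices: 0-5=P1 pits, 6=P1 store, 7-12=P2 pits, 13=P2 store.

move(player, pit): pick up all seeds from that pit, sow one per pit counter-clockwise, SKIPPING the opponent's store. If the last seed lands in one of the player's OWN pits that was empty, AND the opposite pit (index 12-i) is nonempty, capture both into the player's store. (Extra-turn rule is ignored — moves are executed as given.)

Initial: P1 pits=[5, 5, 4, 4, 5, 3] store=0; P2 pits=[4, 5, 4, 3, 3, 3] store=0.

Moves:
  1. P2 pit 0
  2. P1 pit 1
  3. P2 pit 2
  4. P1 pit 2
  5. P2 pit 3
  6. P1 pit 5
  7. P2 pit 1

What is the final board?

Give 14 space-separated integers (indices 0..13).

Answer: 8 2 0 6 7 0 3 2 0 2 2 7 6 3

Derivation:
Move 1: P2 pit0 -> P1=[5,5,4,4,5,3](0) P2=[0,6,5,4,4,3](0)
Move 2: P1 pit1 -> P1=[5,0,5,5,6,4](1) P2=[0,6,5,4,4,3](0)
Move 3: P2 pit2 -> P1=[6,0,5,5,6,4](1) P2=[0,6,0,5,5,4](1)
Move 4: P1 pit2 -> P1=[6,0,0,6,7,5](2) P2=[1,6,0,5,5,4](1)
Move 5: P2 pit3 -> P1=[7,1,0,6,7,5](2) P2=[1,6,0,0,6,5](2)
Move 6: P1 pit5 -> P1=[7,1,0,6,7,0](3) P2=[2,7,1,1,6,5](2)
Move 7: P2 pit1 -> P1=[8,2,0,6,7,0](3) P2=[2,0,2,2,7,6](3)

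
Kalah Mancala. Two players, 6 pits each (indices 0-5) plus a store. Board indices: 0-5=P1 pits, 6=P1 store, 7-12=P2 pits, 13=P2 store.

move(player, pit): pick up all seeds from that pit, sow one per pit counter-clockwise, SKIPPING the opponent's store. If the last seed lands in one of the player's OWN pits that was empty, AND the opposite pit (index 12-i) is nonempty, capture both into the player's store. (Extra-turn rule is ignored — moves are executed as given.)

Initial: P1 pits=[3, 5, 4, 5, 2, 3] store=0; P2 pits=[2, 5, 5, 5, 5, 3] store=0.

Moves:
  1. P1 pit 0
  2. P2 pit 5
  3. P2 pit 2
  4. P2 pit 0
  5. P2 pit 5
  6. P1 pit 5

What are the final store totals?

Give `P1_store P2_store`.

Move 1: P1 pit0 -> P1=[0,6,5,6,2,3](0) P2=[2,5,5,5,5,3](0)
Move 2: P2 pit5 -> P1=[1,7,5,6,2,3](0) P2=[2,5,5,5,5,0](1)
Move 3: P2 pit2 -> P1=[2,7,5,6,2,3](0) P2=[2,5,0,6,6,1](2)
Move 4: P2 pit0 -> P1=[2,7,5,0,2,3](0) P2=[0,6,0,6,6,1](9)
Move 5: P2 pit5 -> P1=[2,7,5,0,2,3](0) P2=[0,6,0,6,6,0](10)
Move 6: P1 pit5 -> P1=[2,7,5,0,2,0](1) P2=[1,7,0,6,6,0](10)

Answer: 1 10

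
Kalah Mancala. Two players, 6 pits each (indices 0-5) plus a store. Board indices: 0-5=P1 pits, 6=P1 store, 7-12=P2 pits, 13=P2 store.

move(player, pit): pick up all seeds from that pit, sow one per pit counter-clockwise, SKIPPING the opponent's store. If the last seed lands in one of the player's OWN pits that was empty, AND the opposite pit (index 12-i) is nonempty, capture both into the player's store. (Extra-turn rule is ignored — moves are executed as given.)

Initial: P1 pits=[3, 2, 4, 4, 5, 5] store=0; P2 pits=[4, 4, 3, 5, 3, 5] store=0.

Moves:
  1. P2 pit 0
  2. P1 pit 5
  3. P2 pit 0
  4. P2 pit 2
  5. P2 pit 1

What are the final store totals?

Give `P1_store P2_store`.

Answer: 1 2

Derivation:
Move 1: P2 pit0 -> P1=[3,2,4,4,5,5](0) P2=[0,5,4,6,4,5](0)
Move 2: P1 pit5 -> P1=[3,2,4,4,5,0](1) P2=[1,6,5,7,4,5](0)
Move 3: P2 pit0 -> P1=[3,2,4,4,5,0](1) P2=[0,7,5,7,4,5](0)
Move 4: P2 pit2 -> P1=[4,2,4,4,5,0](1) P2=[0,7,0,8,5,6](1)
Move 5: P2 pit1 -> P1=[5,3,4,4,5,0](1) P2=[0,0,1,9,6,7](2)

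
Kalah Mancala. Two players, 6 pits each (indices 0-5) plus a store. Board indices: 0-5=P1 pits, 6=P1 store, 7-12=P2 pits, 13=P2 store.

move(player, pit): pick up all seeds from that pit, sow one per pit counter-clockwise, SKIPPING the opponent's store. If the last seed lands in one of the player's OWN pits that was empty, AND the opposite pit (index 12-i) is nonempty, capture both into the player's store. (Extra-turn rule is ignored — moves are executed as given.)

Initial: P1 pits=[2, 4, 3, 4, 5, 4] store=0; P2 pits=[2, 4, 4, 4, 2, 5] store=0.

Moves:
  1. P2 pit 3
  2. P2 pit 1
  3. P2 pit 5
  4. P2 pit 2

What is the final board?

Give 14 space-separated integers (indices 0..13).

Move 1: P2 pit3 -> P1=[3,4,3,4,5,4](0) P2=[2,4,4,0,3,6](1)
Move 2: P2 pit1 -> P1=[3,4,3,4,5,4](0) P2=[2,0,5,1,4,7](1)
Move 3: P2 pit5 -> P1=[4,5,4,5,6,5](0) P2=[2,0,5,1,4,0](2)
Move 4: P2 pit2 -> P1=[5,5,4,5,6,5](0) P2=[2,0,0,2,5,1](3)

Answer: 5 5 4 5 6 5 0 2 0 0 2 5 1 3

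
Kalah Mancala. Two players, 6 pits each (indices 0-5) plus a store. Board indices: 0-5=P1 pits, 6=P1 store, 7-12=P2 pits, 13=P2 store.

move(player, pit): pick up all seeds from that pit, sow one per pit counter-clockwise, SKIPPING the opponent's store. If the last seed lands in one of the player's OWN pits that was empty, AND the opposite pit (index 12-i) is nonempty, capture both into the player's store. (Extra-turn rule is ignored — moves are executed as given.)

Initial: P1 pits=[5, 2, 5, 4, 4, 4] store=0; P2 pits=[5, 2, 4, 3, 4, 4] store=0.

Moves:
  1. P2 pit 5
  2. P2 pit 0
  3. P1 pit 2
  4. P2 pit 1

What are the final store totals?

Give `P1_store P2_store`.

Move 1: P2 pit5 -> P1=[6,3,6,4,4,4](0) P2=[5,2,4,3,4,0](1)
Move 2: P2 pit0 -> P1=[0,3,6,4,4,4](0) P2=[0,3,5,4,5,0](8)
Move 3: P1 pit2 -> P1=[0,3,0,5,5,5](1) P2=[1,4,5,4,5,0](8)
Move 4: P2 pit1 -> P1=[0,3,0,5,5,5](1) P2=[1,0,6,5,6,1](8)

Answer: 1 8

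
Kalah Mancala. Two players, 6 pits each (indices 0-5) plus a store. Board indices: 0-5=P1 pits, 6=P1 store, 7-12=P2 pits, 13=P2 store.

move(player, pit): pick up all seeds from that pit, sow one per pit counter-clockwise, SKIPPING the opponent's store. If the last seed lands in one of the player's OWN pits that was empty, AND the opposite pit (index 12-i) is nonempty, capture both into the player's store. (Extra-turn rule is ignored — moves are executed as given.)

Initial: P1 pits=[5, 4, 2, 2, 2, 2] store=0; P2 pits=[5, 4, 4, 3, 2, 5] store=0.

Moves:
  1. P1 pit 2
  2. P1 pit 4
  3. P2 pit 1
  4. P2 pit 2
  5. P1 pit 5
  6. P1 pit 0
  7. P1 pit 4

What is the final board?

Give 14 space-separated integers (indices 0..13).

Answer: 0 5 1 4 0 2 3 7 1 0 5 4 7 1

Derivation:
Move 1: P1 pit2 -> P1=[5,4,0,3,3,2](0) P2=[5,4,4,3,2,5](0)
Move 2: P1 pit4 -> P1=[5,4,0,3,0,3](1) P2=[6,4,4,3,2,5](0)
Move 3: P2 pit1 -> P1=[5,4,0,3,0,3](1) P2=[6,0,5,4,3,6](0)
Move 4: P2 pit2 -> P1=[6,4,0,3,0,3](1) P2=[6,0,0,5,4,7](1)
Move 5: P1 pit5 -> P1=[6,4,0,3,0,0](2) P2=[7,1,0,5,4,7](1)
Move 6: P1 pit0 -> P1=[0,5,1,4,1,1](3) P2=[7,1,0,5,4,7](1)
Move 7: P1 pit4 -> P1=[0,5,1,4,0,2](3) P2=[7,1,0,5,4,7](1)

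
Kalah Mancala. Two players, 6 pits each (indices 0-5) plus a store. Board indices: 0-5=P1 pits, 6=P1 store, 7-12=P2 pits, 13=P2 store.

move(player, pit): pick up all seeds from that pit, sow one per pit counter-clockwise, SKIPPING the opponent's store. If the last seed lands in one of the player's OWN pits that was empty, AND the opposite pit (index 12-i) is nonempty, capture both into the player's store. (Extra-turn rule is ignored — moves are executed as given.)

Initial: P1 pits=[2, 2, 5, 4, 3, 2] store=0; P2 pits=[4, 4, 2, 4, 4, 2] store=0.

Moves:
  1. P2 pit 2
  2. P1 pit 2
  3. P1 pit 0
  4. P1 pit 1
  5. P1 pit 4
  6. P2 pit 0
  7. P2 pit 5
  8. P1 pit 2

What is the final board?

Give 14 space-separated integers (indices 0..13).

Answer: 1 1 0 7 0 4 8 0 6 2 1 6 0 2

Derivation:
Move 1: P2 pit2 -> P1=[2,2,5,4,3,2](0) P2=[4,4,0,5,5,2](0)
Move 2: P1 pit2 -> P1=[2,2,0,5,4,3](1) P2=[5,4,0,5,5,2](0)
Move 3: P1 pit0 -> P1=[0,3,0,5,4,3](7) P2=[5,4,0,0,5,2](0)
Move 4: P1 pit1 -> P1=[0,0,1,6,5,3](7) P2=[5,4,0,0,5,2](0)
Move 5: P1 pit4 -> P1=[0,0,1,6,0,4](8) P2=[6,5,1,0,5,2](0)
Move 6: P2 pit0 -> P1=[0,0,1,6,0,4](8) P2=[0,6,2,1,6,3](1)
Move 7: P2 pit5 -> P1=[1,1,1,6,0,4](8) P2=[0,6,2,1,6,0](2)
Move 8: P1 pit2 -> P1=[1,1,0,7,0,4](8) P2=[0,6,2,1,6,0](2)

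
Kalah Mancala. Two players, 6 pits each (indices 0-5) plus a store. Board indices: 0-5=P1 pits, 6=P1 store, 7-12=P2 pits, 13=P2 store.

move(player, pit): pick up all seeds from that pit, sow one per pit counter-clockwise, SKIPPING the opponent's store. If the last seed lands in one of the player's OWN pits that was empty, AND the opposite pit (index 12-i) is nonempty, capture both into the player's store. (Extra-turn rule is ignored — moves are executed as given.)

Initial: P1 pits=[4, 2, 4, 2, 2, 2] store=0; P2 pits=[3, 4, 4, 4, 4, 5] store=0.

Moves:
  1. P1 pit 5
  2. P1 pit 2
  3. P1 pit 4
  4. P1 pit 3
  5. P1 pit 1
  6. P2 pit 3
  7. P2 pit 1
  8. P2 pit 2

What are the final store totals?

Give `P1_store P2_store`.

Move 1: P1 pit5 -> P1=[4,2,4,2,2,0](1) P2=[4,4,4,4,4,5](0)
Move 2: P1 pit2 -> P1=[4,2,0,3,3,1](2) P2=[4,4,4,4,4,5](0)
Move 3: P1 pit4 -> P1=[4,2,0,3,0,2](3) P2=[5,4,4,4,4,5](0)
Move 4: P1 pit3 -> P1=[4,2,0,0,1,3](4) P2=[5,4,4,4,4,5](0)
Move 5: P1 pit1 -> P1=[4,0,1,0,1,3](9) P2=[5,4,0,4,4,5](0)
Move 6: P2 pit3 -> P1=[5,0,1,0,1,3](9) P2=[5,4,0,0,5,6](1)
Move 7: P2 pit1 -> P1=[5,0,1,0,1,3](9) P2=[5,0,1,1,6,7](1)
Move 8: P2 pit2 -> P1=[5,0,1,0,1,3](9) P2=[5,0,0,2,6,7](1)

Answer: 9 1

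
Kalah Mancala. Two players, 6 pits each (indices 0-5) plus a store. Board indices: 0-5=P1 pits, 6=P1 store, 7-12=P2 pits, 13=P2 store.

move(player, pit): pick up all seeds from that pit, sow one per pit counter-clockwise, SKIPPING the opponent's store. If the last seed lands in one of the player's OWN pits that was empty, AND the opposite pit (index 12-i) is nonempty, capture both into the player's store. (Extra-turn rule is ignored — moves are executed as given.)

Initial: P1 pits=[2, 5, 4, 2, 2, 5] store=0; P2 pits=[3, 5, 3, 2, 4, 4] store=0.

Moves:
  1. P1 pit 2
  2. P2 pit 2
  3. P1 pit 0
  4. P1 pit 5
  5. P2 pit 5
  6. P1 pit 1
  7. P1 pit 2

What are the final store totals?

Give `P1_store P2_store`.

Move 1: P1 pit2 -> P1=[2,5,0,3,3,6](1) P2=[3,5,3,2,4,4](0)
Move 2: P2 pit2 -> P1=[2,5,0,3,3,6](1) P2=[3,5,0,3,5,5](0)
Move 3: P1 pit0 -> P1=[0,6,0,3,3,6](5) P2=[3,5,0,0,5,5](0)
Move 4: P1 pit5 -> P1=[0,6,0,3,3,0](6) P2=[4,6,1,1,6,5](0)
Move 5: P2 pit5 -> P1=[1,7,1,4,3,0](6) P2=[4,6,1,1,6,0](1)
Move 6: P1 pit1 -> P1=[1,0,2,5,4,1](7) P2=[5,7,1,1,6,0](1)
Move 7: P1 pit2 -> P1=[1,0,0,6,5,1](7) P2=[5,7,1,1,6,0](1)

Answer: 7 1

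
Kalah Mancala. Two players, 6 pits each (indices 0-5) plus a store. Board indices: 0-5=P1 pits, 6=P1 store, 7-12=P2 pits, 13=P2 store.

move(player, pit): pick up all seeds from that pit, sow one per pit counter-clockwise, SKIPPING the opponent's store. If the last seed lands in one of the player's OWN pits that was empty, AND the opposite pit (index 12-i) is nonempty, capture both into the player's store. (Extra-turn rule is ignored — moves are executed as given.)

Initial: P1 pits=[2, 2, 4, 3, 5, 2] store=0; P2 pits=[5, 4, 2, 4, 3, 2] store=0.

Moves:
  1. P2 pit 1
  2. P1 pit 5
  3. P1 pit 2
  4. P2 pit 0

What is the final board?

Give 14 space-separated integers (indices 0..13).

Move 1: P2 pit1 -> P1=[2,2,4,3,5,2](0) P2=[5,0,3,5,4,3](0)
Move 2: P1 pit5 -> P1=[2,2,4,3,5,0](1) P2=[6,0,3,5,4,3](0)
Move 3: P1 pit2 -> P1=[2,2,0,4,6,1](2) P2=[6,0,3,5,4,3](0)
Move 4: P2 pit0 -> P1=[2,2,0,4,6,1](2) P2=[0,1,4,6,5,4](1)

Answer: 2 2 0 4 6 1 2 0 1 4 6 5 4 1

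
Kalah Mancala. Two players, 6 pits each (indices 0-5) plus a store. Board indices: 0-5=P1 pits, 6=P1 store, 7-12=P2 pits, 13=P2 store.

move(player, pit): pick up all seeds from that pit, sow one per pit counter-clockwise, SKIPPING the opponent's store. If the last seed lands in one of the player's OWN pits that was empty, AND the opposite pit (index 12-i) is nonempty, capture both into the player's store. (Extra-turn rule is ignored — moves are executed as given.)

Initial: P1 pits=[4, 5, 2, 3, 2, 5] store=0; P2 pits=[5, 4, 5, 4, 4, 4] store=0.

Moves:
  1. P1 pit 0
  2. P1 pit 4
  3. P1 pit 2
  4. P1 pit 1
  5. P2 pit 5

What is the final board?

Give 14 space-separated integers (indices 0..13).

Answer: 1 1 2 6 2 8 2 7 4 5 4 4 0 1

Derivation:
Move 1: P1 pit0 -> P1=[0,6,3,4,3,5](0) P2=[5,4,5,4,4,4](0)
Move 2: P1 pit4 -> P1=[0,6,3,4,0,6](1) P2=[6,4,5,4,4,4](0)
Move 3: P1 pit2 -> P1=[0,6,0,5,1,7](1) P2=[6,4,5,4,4,4](0)
Move 4: P1 pit1 -> P1=[0,0,1,6,2,8](2) P2=[7,4,5,4,4,4](0)
Move 5: P2 pit5 -> P1=[1,1,2,6,2,8](2) P2=[7,4,5,4,4,0](1)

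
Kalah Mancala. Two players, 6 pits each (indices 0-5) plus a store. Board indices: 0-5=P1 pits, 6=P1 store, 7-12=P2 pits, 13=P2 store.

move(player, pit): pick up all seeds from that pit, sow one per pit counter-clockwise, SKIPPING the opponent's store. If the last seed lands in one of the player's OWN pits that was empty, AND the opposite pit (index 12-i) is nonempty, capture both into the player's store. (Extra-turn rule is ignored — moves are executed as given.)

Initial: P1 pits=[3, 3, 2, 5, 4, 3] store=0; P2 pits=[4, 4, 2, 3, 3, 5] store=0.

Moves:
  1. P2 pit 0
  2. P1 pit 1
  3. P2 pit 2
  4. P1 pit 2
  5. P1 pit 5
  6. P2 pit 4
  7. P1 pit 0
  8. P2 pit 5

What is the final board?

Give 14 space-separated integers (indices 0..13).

Answer: 1 3 3 9 8 1 1 1 6 1 5 0 0 2

Derivation:
Move 1: P2 pit0 -> P1=[3,3,2,5,4,3](0) P2=[0,5,3,4,4,5](0)
Move 2: P1 pit1 -> P1=[3,0,3,6,5,3](0) P2=[0,5,3,4,4,5](0)
Move 3: P2 pit2 -> P1=[3,0,3,6,5,3](0) P2=[0,5,0,5,5,6](0)
Move 4: P1 pit2 -> P1=[3,0,0,7,6,4](0) P2=[0,5,0,5,5,6](0)
Move 5: P1 pit5 -> P1=[3,0,0,7,6,0](1) P2=[1,6,1,5,5,6](0)
Move 6: P2 pit4 -> P1=[4,1,1,7,6,0](1) P2=[1,6,1,5,0,7](1)
Move 7: P1 pit0 -> P1=[0,2,2,8,7,0](1) P2=[1,6,1,5,0,7](1)
Move 8: P2 pit5 -> P1=[1,3,3,9,8,1](1) P2=[1,6,1,5,0,0](2)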